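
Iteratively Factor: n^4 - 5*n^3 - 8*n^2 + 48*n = (n + 3)*(n^3 - 8*n^2 + 16*n) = (n - 4)*(n + 3)*(n^2 - 4*n) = (n - 4)^2*(n + 3)*(n)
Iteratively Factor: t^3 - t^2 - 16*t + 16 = (t + 4)*(t^2 - 5*t + 4) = (t - 1)*(t + 4)*(t - 4)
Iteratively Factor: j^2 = (j)*(j)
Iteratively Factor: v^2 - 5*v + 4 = (v - 1)*(v - 4)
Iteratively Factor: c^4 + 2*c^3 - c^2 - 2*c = (c)*(c^3 + 2*c^2 - c - 2) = c*(c - 1)*(c^2 + 3*c + 2) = c*(c - 1)*(c + 1)*(c + 2)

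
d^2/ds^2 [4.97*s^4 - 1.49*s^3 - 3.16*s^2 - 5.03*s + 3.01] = 59.64*s^2 - 8.94*s - 6.32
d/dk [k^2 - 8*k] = 2*k - 8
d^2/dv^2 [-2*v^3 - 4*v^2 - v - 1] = -12*v - 8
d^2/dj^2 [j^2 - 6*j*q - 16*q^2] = 2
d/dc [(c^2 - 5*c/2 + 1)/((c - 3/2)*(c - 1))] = (4*c - 5)/(4*c^4 - 20*c^3 + 37*c^2 - 30*c + 9)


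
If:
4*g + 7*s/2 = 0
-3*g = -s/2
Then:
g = 0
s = 0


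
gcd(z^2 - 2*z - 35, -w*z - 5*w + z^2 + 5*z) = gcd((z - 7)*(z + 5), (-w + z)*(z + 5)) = z + 5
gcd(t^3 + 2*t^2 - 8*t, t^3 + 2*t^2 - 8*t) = t^3 + 2*t^2 - 8*t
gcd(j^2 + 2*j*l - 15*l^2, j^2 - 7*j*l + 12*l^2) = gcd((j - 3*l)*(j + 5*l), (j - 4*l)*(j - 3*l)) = j - 3*l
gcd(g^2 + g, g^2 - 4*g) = g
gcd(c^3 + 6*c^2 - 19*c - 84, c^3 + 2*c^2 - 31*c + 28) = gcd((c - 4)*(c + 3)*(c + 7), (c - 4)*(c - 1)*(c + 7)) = c^2 + 3*c - 28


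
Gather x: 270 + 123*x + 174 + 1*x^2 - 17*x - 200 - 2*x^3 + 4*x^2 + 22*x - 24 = -2*x^3 + 5*x^2 + 128*x + 220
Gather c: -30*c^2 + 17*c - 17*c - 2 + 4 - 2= -30*c^2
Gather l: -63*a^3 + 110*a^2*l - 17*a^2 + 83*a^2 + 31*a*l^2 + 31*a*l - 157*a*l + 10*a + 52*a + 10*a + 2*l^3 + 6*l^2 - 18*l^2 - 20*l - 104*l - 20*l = -63*a^3 + 66*a^2 + 72*a + 2*l^3 + l^2*(31*a - 12) + l*(110*a^2 - 126*a - 144)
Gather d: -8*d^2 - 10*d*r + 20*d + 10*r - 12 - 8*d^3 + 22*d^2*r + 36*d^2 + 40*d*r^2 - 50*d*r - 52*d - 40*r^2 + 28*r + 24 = -8*d^3 + d^2*(22*r + 28) + d*(40*r^2 - 60*r - 32) - 40*r^2 + 38*r + 12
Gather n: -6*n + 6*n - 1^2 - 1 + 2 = 0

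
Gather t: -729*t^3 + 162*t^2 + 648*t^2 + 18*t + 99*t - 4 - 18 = -729*t^3 + 810*t^2 + 117*t - 22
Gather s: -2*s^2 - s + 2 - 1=-2*s^2 - s + 1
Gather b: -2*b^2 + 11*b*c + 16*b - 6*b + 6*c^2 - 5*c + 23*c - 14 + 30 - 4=-2*b^2 + b*(11*c + 10) + 6*c^2 + 18*c + 12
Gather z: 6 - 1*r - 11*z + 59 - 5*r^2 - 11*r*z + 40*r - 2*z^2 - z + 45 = -5*r^2 + 39*r - 2*z^2 + z*(-11*r - 12) + 110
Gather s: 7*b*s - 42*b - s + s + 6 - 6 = 7*b*s - 42*b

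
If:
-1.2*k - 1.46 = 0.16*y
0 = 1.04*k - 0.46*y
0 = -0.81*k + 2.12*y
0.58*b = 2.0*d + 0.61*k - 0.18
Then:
No Solution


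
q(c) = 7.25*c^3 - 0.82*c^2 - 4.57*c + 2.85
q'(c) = 21.75*c^2 - 1.64*c - 4.57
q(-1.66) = -24.99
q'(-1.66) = 58.09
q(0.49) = 1.27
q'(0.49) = -0.15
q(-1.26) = -7.20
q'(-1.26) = 32.03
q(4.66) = 697.41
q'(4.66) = 460.10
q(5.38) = 1083.51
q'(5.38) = 616.15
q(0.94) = 3.85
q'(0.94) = 13.11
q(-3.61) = -332.42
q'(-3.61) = 284.80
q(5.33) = 1052.99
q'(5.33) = 604.58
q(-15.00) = -24581.85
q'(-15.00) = 4913.78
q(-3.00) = -186.57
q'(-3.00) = 196.10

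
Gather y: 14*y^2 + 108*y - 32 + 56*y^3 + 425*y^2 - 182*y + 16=56*y^3 + 439*y^2 - 74*y - 16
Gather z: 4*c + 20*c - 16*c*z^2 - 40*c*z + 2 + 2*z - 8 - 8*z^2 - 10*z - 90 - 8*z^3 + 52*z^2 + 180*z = 24*c - 8*z^3 + z^2*(44 - 16*c) + z*(172 - 40*c) - 96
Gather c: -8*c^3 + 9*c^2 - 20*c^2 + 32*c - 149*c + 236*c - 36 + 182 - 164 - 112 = -8*c^3 - 11*c^2 + 119*c - 130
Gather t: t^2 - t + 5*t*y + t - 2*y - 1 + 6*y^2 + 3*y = t^2 + 5*t*y + 6*y^2 + y - 1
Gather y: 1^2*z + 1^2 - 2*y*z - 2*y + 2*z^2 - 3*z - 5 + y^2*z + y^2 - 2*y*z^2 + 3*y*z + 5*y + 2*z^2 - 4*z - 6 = y^2*(z + 1) + y*(-2*z^2 + z + 3) + 4*z^2 - 6*z - 10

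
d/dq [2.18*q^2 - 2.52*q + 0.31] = 4.36*q - 2.52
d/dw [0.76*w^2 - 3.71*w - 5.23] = 1.52*w - 3.71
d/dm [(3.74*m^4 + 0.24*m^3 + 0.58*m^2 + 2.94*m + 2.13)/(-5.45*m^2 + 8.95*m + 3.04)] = (-40.766*m^5 + 99.111*m^4 + 49.7744*m^3 + 23.4028*m^2 + 26.7434*m - 10.1259)/(29.7025*m^4 - 97.555*m^3 + 46.9665*m^2 + 54.416*m + 9.2416)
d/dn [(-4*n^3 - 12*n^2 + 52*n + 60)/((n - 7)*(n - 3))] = 4*(-n^2 + 14*n + 47)/(n^2 - 14*n + 49)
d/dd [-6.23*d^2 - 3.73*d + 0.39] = -12.46*d - 3.73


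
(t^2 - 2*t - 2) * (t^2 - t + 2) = t^4 - 3*t^3 + 2*t^2 - 2*t - 4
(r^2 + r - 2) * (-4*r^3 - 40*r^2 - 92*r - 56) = -4*r^5 - 44*r^4 - 124*r^3 - 68*r^2 + 128*r + 112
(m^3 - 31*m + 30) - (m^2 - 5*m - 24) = m^3 - m^2 - 26*m + 54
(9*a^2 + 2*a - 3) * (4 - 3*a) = -27*a^3 + 30*a^2 + 17*a - 12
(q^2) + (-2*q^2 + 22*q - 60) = -q^2 + 22*q - 60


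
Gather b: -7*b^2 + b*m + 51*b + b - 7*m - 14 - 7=-7*b^2 + b*(m + 52) - 7*m - 21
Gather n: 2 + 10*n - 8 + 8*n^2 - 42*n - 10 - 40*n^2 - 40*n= -32*n^2 - 72*n - 16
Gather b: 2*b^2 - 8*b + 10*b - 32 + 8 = 2*b^2 + 2*b - 24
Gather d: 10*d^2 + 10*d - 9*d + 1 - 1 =10*d^2 + d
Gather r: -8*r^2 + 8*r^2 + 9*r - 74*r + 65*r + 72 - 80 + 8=0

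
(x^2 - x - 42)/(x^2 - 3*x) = (x^2 - x - 42)/(x*(x - 3))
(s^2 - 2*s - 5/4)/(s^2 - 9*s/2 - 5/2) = (s - 5/2)/(s - 5)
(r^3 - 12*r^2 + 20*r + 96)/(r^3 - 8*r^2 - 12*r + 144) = (r^2 - 6*r - 16)/(r^2 - 2*r - 24)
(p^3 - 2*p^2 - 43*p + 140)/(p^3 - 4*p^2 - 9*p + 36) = (p^2 + 2*p - 35)/(p^2 - 9)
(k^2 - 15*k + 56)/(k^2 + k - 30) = (k^2 - 15*k + 56)/(k^2 + k - 30)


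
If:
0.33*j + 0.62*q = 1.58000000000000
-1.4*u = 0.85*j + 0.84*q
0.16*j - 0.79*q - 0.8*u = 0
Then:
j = 0.97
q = 2.03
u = -1.81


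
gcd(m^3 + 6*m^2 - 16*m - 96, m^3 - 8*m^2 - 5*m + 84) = m - 4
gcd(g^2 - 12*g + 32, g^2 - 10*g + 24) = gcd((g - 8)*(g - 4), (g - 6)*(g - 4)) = g - 4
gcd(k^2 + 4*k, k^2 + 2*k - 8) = k + 4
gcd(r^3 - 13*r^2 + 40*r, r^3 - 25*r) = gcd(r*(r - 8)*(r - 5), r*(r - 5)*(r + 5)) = r^2 - 5*r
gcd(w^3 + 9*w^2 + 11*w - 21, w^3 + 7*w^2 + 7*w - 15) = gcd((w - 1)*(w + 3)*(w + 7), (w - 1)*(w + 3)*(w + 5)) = w^2 + 2*w - 3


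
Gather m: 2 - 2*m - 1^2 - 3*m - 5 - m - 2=-6*m - 6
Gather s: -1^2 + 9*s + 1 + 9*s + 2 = 18*s + 2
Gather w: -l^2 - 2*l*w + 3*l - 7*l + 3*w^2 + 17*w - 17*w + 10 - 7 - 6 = -l^2 - 2*l*w - 4*l + 3*w^2 - 3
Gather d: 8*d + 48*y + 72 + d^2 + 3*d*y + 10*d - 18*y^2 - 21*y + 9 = d^2 + d*(3*y + 18) - 18*y^2 + 27*y + 81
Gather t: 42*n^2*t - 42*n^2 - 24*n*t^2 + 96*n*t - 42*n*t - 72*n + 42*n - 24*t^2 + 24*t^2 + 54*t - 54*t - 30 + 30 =-42*n^2 - 24*n*t^2 - 30*n + t*(42*n^2 + 54*n)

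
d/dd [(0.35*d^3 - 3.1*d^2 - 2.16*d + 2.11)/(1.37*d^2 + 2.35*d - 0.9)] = (0.4795*d^4 + 1.645*d^3 - 5.2708*d^2 - 0.2014*d - 3.0145)/(1.8769*d^4 + 6.439*d^3 + 3.0565*d^2 - 4.23*d + 0.81)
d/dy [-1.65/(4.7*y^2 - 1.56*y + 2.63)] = (15.51*y - 2.574)/(4.7*y^2 - 1.56*y + 2.63)^2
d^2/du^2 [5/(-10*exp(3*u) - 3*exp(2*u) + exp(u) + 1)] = 5*(-2*(30*exp(2*u) + 6*exp(u) - 1)^2*exp(u) + (90*exp(2*u) + 12*exp(u) - 1)*(10*exp(3*u) + 3*exp(2*u) - exp(u) - 1))*exp(u)/(10*exp(3*u) + 3*exp(2*u) - exp(u) - 1)^3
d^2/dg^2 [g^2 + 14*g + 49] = 2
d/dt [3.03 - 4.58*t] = -4.58000000000000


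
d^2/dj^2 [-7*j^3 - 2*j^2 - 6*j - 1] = -42*j - 4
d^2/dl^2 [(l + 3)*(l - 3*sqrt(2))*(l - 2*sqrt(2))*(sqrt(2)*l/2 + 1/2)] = 6*sqrt(2)*l^2 - 27*l + 9*sqrt(2)*l - 27 + 7*sqrt(2)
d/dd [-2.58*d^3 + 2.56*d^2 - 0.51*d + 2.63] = -7.74*d^2 + 5.12*d - 0.51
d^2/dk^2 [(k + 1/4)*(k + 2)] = 2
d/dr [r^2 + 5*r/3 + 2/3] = 2*r + 5/3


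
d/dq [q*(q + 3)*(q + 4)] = 3*q^2 + 14*q + 12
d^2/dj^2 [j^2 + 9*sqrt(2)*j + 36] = 2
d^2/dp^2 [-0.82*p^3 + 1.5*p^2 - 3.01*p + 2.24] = 3.0 - 4.92*p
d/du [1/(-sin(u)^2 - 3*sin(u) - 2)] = (2*sin(u) + 3)*cos(u)/(sin(u)^2 + 3*sin(u) + 2)^2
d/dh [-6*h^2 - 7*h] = -12*h - 7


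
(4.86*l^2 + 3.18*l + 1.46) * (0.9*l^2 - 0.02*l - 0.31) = 4.374*l^4 + 2.7648*l^3 - 0.2562*l^2 - 1.015*l - 0.4526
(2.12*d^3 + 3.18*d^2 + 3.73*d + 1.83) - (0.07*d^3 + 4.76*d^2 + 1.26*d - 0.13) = 2.05*d^3 - 1.58*d^2 + 2.47*d + 1.96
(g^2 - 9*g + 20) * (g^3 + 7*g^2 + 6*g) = g^5 - 2*g^4 - 37*g^3 + 86*g^2 + 120*g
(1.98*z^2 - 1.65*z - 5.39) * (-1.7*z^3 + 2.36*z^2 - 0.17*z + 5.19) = -3.366*z^5 + 7.4778*z^4 + 4.9324*z^3 - 2.1637*z^2 - 7.6472*z - 27.9741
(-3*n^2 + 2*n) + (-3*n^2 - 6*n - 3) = -6*n^2 - 4*n - 3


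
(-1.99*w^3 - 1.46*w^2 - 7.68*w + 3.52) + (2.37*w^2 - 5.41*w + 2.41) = -1.99*w^3 + 0.91*w^2 - 13.09*w + 5.93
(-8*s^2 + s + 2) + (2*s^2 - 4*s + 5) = -6*s^2 - 3*s + 7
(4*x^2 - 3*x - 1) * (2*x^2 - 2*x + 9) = 8*x^4 - 14*x^3 + 40*x^2 - 25*x - 9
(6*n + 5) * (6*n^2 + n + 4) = 36*n^3 + 36*n^2 + 29*n + 20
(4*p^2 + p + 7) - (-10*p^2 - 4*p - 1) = 14*p^2 + 5*p + 8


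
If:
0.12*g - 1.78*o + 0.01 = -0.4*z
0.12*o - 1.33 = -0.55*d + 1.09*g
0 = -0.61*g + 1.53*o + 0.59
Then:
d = 1.28534289917575*z + 4.74011607988553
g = 0.678341831079583*z + 1.18100199512303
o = 0.270450011084017*z + 0.0852360895588561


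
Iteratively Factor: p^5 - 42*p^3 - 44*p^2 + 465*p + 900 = (p + 3)*(p^4 - 3*p^3 - 33*p^2 + 55*p + 300) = (p + 3)*(p + 4)*(p^3 - 7*p^2 - 5*p + 75) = (p - 5)*(p + 3)*(p + 4)*(p^2 - 2*p - 15) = (p - 5)^2*(p + 3)*(p + 4)*(p + 3)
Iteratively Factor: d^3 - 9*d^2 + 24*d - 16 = (d - 1)*(d^2 - 8*d + 16) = (d - 4)*(d - 1)*(d - 4)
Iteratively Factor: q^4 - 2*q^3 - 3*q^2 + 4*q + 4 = (q + 1)*(q^3 - 3*q^2 + 4) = (q - 2)*(q + 1)*(q^2 - q - 2) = (q - 2)*(q + 1)^2*(q - 2)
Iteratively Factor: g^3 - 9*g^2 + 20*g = (g - 5)*(g^2 - 4*g) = (g - 5)*(g - 4)*(g)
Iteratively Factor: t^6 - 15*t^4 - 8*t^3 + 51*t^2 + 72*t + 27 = (t - 3)*(t^5 + 3*t^4 - 6*t^3 - 26*t^2 - 27*t - 9) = (t - 3)*(t + 1)*(t^4 + 2*t^3 - 8*t^2 - 18*t - 9) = (t - 3)*(t + 1)*(t + 3)*(t^3 - t^2 - 5*t - 3) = (t - 3)*(t + 1)^2*(t + 3)*(t^2 - 2*t - 3) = (t - 3)^2*(t + 1)^2*(t + 3)*(t + 1)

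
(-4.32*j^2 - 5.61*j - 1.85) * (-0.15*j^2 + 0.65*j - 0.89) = 0.648*j^4 - 1.9665*j^3 + 0.4758*j^2 + 3.7904*j + 1.6465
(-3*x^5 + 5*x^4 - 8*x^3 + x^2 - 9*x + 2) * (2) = -6*x^5 + 10*x^4 - 16*x^3 + 2*x^2 - 18*x + 4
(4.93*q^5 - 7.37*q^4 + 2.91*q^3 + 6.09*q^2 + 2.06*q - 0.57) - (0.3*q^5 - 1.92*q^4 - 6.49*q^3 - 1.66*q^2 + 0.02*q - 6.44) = 4.63*q^5 - 5.45*q^4 + 9.4*q^3 + 7.75*q^2 + 2.04*q + 5.87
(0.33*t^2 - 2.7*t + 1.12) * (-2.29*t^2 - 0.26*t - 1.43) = -0.7557*t^4 + 6.0972*t^3 - 2.3347*t^2 + 3.5698*t - 1.6016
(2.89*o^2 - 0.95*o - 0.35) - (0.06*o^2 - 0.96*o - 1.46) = 2.83*o^2 + 0.01*o + 1.11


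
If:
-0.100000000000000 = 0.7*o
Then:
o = -0.14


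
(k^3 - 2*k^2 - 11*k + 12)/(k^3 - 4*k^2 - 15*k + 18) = (k - 4)/(k - 6)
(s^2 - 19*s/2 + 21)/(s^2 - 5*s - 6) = (s - 7/2)/(s + 1)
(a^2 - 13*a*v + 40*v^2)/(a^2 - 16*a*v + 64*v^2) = (-a + 5*v)/(-a + 8*v)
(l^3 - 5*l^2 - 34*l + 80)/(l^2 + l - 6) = (l^2 - 3*l - 40)/(l + 3)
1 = 1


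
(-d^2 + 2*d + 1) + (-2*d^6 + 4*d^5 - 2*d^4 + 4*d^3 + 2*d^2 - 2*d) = -2*d^6 + 4*d^5 - 2*d^4 + 4*d^3 + d^2 + 1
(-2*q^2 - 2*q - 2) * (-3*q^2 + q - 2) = 6*q^4 + 4*q^3 + 8*q^2 + 2*q + 4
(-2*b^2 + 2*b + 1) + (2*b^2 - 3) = 2*b - 2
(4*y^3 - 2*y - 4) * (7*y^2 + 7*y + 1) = 28*y^5 + 28*y^4 - 10*y^3 - 42*y^2 - 30*y - 4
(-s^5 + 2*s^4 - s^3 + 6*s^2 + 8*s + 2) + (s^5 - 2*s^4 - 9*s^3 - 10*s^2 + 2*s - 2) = -10*s^3 - 4*s^2 + 10*s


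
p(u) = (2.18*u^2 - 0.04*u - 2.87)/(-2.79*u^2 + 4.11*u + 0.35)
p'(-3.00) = 0.10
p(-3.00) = -0.45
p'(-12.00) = 0.01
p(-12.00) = -0.69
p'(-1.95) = 0.22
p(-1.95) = -0.30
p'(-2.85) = 0.11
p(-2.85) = -0.44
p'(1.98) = 2.96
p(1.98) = -2.28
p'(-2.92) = 0.10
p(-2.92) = -0.45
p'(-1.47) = 0.38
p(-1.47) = -0.16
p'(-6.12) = 0.03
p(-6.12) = -0.61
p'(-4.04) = 0.06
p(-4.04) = -0.53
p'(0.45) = 2.64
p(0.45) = -1.50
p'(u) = (4.36*u - 0.04)/(-2.79*u^2 + 4.11*u + 0.35) + (5.58*u - 4.11)*(2.18*u^2 - 0.04*u - 2.87)/(-2.79*u^2 + 4.11*u + 0.35)^2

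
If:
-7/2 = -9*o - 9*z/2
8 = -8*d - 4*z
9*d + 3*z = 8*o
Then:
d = -154/45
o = -61/30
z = 218/45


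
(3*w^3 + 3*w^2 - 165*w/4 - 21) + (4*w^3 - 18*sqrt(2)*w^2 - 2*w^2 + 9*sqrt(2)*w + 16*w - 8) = 7*w^3 - 18*sqrt(2)*w^2 + w^2 - 101*w/4 + 9*sqrt(2)*w - 29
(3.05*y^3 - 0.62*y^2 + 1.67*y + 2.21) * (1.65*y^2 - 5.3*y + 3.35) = 5.0325*y^5 - 17.188*y^4 + 16.259*y^3 - 7.2815*y^2 - 6.1185*y + 7.4035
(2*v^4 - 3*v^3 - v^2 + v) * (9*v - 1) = 18*v^5 - 29*v^4 - 6*v^3 + 10*v^2 - v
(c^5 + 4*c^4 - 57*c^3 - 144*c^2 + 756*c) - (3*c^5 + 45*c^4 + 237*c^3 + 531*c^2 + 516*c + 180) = -2*c^5 - 41*c^4 - 294*c^3 - 675*c^2 + 240*c - 180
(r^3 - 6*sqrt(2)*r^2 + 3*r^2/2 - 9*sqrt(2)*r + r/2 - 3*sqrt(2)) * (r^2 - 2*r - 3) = r^5 - 6*sqrt(2)*r^4 - r^4/2 - 11*r^3/2 + 3*sqrt(2)*r^3 - 11*r^2/2 + 33*sqrt(2)*r^2 - 3*r/2 + 33*sqrt(2)*r + 9*sqrt(2)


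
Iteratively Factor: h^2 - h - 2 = (h + 1)*(h - 2)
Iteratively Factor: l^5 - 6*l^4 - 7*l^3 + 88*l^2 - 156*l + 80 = (l + 4)*(l^4 - 10*l^3 + 33*l^2 - 44*l + 20) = (l - 1)*(l + 4)*(l^3 - 9*l^2 + 24*l - 20) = (l - 2)*(l - 1)*(l + 4)*(l^2 - 7*l + 10) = (l - 5)*(l - 2)*(l - 1)*(l + 4)*(l - 2)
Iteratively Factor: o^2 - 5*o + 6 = (o - 2)*(o - 3)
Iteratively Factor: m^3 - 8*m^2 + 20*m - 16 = (m - 4)*(m^2 - 4*m + 4) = (m - 4)*(m - 2)*(m - 2)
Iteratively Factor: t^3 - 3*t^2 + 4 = (t - 2)*(t^2 - t - 2) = (t - 2)*(t + 1)*(t - 2)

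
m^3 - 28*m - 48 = (m - 6)*(m + 2)*(m + 4)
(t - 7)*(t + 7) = t^2 - 49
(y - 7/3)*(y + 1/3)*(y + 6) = y^3 + 4*y^2 - 115*y/9 - 14/3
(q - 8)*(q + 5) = q^2 - 3*q - 40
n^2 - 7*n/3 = n*(n - 7/3)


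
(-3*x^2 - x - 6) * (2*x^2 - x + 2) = -6*x^4 + x^3 - 17*x^2 + 4*x - 12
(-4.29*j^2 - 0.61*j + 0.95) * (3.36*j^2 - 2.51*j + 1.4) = -14.4144*j^4 + 8.7183*j^3 - 1.2829*j^2 - 3.2385*j + 1.33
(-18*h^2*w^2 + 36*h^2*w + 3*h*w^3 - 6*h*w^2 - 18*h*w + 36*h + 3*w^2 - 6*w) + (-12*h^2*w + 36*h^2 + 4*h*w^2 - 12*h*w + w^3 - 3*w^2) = -18*h^2*w^2 + 24*h^2*w + 36*h^2 + 3*h*w^3 - 2*h*w^2 - 30*h*w + 36*h + w^3 - 6*w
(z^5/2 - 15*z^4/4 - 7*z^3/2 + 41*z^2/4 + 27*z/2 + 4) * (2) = z^5 - 15*z^4/2 - 7*z^3 + 41*z^2/2 + 27*z + 8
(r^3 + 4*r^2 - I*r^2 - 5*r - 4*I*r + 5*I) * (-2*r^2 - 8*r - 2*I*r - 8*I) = -2*r^5 - 16*r^4 - 24*r^3 + 24*r^2 - 22*r + 40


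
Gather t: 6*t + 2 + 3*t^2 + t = 3*t^2 + 7*t + 2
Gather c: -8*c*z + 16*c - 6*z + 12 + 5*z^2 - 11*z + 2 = c*(16 - 8*z) + 5*z^2 - 17*z + 14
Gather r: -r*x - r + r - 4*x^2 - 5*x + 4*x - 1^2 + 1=-r*x - 4*x^2 - x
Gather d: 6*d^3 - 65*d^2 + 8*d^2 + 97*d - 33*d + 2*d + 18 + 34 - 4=6*d^3 - 57*d^2 + 66*d + 48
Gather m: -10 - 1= -11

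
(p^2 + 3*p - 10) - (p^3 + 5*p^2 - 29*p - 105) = -p^3 - 4*p^2 + 32*p + 95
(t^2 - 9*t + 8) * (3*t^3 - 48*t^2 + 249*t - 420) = 3*t^5 - 75*t^4 + 705*t^3 - 3045*t^2 + 5772*t - 3360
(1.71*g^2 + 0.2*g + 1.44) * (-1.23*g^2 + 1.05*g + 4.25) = -2.1033*g^4 + 1.5495*g^3 + 5.7063*g^2 + 2.362*g + 6.12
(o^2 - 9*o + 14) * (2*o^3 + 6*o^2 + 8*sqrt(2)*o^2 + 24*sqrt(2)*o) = 2*o^5 - 12*o^4 + 8*sqrt(2)*o^4 - 48*sqrt(2)*o^3 - 26*o^3 - 104*sqrt(2)*o^2 + 84*o^2 + 336*sqrt(2)*o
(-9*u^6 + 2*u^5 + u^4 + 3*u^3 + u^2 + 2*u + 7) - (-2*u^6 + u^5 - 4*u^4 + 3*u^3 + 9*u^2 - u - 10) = -7*u^6 + u^5 + 5*u^4 - 8*u^2 + 3*u + 17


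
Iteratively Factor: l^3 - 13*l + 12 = (l - 1)*(l^2 + l - 12) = (l - 3)*(l - 1)*(l + 4)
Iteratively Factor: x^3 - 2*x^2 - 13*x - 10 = (x + 1)*(x^2 - 3*x - 10) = (x + 1)*(x + 2)*(x - 5)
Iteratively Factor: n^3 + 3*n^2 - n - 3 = (n + 3)*(n^2 - 1) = (n + 1)*(n + 3)*(n - 1)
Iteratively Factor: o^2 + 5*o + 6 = (o + 2)*(o + 3)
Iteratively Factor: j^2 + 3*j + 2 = (j + 2)*(j + 1)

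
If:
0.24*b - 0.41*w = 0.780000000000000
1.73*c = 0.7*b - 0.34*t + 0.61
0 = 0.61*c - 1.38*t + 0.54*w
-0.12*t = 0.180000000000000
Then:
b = -2.55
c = -0.39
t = -1.50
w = -3.40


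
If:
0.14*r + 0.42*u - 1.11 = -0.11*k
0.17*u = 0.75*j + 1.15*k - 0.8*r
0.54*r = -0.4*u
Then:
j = 3.84552188552189*u - 15.4727272727273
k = 10.0909090909091 - 2.87542087542088*u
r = -0.740740740740741*u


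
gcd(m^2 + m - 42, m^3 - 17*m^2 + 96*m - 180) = m - 6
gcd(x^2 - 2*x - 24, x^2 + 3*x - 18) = 1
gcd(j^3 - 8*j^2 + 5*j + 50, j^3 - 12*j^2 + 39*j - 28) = 1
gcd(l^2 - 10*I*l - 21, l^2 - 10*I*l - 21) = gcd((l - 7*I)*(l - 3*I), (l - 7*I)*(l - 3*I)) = l^2 - 10*I*l - 21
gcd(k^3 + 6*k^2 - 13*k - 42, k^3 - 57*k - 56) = k + 7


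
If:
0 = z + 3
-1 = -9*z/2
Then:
No Solution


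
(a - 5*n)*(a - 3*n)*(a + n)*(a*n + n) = a^4*n - 7*a^3*n^2 + a^3*n + 7*a^2*n^3 - 7*a^2*n^2 + 15*a*n^4 + 7*a*n^3 + 15*n^4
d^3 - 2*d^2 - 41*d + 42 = (d - 7)*(d - 1)*(d + 6)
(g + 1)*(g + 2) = g^2 + 3*g + 2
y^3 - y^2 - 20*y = y*(y - 5)*(y + 4)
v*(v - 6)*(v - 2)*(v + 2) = v^4 - 6*v^3 - 4*v^2 + 24*v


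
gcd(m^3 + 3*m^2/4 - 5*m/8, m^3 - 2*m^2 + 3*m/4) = m^2 - m/2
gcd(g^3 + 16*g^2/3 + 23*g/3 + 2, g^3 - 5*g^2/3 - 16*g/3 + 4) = g + 2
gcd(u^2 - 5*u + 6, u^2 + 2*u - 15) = u - 3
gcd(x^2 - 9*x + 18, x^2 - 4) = 1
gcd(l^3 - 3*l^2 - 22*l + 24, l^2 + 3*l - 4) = l^2 + 3*l - 4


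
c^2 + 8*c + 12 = (c + 2)*(c + 6)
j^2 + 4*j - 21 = (j - 3)*(j + 7)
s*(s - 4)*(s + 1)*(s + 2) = s^4 - s^3 - 10*s^2 - 8*s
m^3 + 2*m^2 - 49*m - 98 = (m - 7)*(m + 2)*(m + 7)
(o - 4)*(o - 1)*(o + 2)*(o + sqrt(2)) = o^4 - 3*o^3 + sqrt(2)*o^3 - 6*o^2 - 3*sqrt(2)*o^2 - 6*sqrt(2)*o + 8*o + 8*sqrt(2)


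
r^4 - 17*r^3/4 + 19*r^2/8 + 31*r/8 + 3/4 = (r - 3)*(r - 2)*(r + 1/4)*(r + 1/2)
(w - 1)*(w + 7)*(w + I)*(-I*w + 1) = -I*w^4 + 2*w^3 - 6*I*w^3 + 12*w^2 + 8*I*w^2 - 14*w + 6*I*w - 7*I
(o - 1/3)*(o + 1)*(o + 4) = o^3 + 14*o^2/3 + 7*o/3 - 4/3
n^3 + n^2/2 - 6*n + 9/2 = (n - 3/2)*(n - 1)*(n + 3)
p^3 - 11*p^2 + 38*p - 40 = (p - 5)*(p - 4)*(p - 2)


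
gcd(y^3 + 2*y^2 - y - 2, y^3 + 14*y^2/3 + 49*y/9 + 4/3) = 1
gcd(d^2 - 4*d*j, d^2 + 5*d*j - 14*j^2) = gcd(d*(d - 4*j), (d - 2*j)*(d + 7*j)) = 1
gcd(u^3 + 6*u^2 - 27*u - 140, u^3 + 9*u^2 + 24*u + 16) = u + 4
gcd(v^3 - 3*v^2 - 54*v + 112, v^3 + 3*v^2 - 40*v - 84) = v + 7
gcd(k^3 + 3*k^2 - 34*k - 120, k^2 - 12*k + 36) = k - 6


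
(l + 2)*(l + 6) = l^2 + 8*l + 12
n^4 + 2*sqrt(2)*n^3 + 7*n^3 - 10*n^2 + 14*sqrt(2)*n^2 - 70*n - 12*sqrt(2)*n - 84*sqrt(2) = (n + 7)*(n - 2*sqrt(2))*(n + sqrt(2))*(n + 3*sqrt(2))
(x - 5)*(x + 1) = x^2 - 4*x - 5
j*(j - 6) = j^2 - 6*j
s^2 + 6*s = s*(s + 6)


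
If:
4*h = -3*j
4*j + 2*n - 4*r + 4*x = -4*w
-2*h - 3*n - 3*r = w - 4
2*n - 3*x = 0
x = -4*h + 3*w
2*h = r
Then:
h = 75/262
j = -50/131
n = 54/131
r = 75/131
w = 62/131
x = 36/131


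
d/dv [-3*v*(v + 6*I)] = -6*v - 18*I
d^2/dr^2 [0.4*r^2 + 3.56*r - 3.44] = 0.800000000000000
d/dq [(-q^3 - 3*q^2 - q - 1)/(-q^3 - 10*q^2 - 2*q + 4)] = (7*q^4 + 2*q^3 - 19*q^2 - 44*q - 6)/(q^6 + 20*q^5 + 104*q^4 + 32*q^3 - 76*q^2 - 16*q + 16)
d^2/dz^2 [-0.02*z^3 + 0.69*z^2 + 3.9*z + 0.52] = 1.38 - 0.12*z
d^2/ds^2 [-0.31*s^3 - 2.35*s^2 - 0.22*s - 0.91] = -1.86*s - 4.7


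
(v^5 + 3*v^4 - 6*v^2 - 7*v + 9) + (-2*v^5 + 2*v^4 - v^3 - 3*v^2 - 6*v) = -v^5 + 5*v^4 - v^3 - 9*v^2 - 13*v + 9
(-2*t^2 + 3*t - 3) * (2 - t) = 2*t^3 - 7*t^2 + 9*t - 6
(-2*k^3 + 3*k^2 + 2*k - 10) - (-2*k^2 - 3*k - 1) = -2*k^3 + 5*k^2 + 5*k - 9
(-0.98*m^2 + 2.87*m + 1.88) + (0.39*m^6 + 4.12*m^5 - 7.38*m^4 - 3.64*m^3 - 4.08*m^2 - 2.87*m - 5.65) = 0.39*m^6 + 4.12*m^5 - 7.38*m^4 - 3.64*m^3 - 5.06*m^2 - 3.77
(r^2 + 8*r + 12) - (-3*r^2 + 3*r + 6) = 4*r^2 + 5*r + 6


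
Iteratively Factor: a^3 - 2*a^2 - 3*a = (a + 1)*(a^2 - 3*a) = (a - 3)*(a + 1)*(a)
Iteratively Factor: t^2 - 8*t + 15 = (t - 5)*(t - 3)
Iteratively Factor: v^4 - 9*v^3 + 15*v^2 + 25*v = (v - 5)*(v^3 - 4*v^2 - 5*v) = (v - 5)^2*(v^2 + v) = (v - 5)^2*(v + 1)*(v)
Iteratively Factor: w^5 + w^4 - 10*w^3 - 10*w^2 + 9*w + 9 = (w - 1)*(w^4 + 2*w^3 - 8*w^2 - 18*w - 9) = (w - 1)*(w + 1)*(w^3 + w^2 - 9*w - 9) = (w - 1)*(w + 1)^2*(w^2 - 9) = (w - 1)*(w + 1)^2*(w + 3)*(w - 3)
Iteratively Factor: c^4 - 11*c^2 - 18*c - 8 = (c + 2)*(c^3 - 2*c^2 - 7*c - 4) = (c + 1)*(c + 2)*(c^2 - 3*c - 4) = (c + 1)^2*(c + 2)*(c - 4)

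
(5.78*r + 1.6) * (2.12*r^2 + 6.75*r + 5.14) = 12.2536*r^3 + 42.407*r^2 + 40.5092*r + 8.224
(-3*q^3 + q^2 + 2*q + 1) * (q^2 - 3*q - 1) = -3*q^5 + 10*q^4 + 2*q^3 - 6*q^2 - 5*q - 1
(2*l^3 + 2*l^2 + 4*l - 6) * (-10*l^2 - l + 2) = -20*l^5 - 22*l^4 - 38*l^3 + 60*l^2 + 14*l - 12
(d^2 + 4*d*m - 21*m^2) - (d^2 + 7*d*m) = -3*d*m - 21*m^2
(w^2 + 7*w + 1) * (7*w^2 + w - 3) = 7*w^4 + 50*w^3 + 11*w^2 - 20*w - 3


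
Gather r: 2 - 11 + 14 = 5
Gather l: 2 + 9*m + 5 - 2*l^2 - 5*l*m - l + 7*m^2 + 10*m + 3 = -2*l^2 + l*(-5*m - 1) + 7*m^2 + 19*m + 10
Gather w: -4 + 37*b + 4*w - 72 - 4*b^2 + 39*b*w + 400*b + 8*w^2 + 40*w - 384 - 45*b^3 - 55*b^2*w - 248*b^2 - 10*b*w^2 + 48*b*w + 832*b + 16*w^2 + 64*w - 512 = -45*b^3 - 252*b^2 + 1269*b + w^2*(24 - 10*b) + w*(-55*b^2 + 87*b + 108) - 972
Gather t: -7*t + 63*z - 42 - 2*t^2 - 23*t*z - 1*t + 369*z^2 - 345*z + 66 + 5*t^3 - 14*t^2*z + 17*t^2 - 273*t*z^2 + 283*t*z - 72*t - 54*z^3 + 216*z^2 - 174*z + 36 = 5*t^3 + t^2*(15 - 14*z) + t*(-273*z^2 + 260*z - 80) - 54*z^3 + 585*z^2 - 456*z + 60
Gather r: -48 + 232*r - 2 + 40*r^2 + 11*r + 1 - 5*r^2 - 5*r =35*r^2 + 238*r - 49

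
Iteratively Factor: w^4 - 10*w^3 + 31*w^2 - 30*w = (w - 5)*(w^3 - 5*w^2 + 6*w) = w*(w - 5)*(w^2 - 5*w + 6) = w*(w - 5)*(w - 3)*(w - 2)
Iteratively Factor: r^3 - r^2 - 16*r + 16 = (r - 4)*(r^2 + 3*r - 4) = (r - 4)*(r - 1)*(r + 4)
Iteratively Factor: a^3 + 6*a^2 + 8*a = (a)*(a^2 + 6*a + 8) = a*(a + 4)*(a + 2)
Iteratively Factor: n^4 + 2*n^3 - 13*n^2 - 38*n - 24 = (n + 2)*(n^3 - 13*n - 12) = (n - 4)*(n + 2)*(n^2 + 4*n + 3) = (n - 4)*(n + 2)*(n + 3)*(n + 1)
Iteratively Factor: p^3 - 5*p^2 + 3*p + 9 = (p - 3)*(p^2 - 2*p - 3) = (p - 3)^2*(p + 1)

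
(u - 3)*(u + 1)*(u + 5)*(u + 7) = u^4 + 10*u^3 + 8*u^2 - 106*u - 105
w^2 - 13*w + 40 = (w - 8)*(w - 5)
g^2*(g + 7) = g^3 + 7*g^2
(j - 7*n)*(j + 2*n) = j^2 - 5*j*n - 14*n^2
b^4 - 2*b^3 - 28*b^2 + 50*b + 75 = (b - 5)*(b - 3)*(b + 1)*(b + 5)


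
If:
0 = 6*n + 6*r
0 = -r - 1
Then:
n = 1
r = -1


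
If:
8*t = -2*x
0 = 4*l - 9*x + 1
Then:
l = 9*x/4 - 1/4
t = -x/4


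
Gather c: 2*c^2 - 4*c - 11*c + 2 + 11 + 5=2*c^2 - 15*c + 18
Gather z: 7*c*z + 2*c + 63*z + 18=2*c + z*(7*c + 63) + 18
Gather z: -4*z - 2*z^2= -2*z^2 - 4*z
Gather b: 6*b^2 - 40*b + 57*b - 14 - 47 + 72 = 6*b^2 + 17*b + 11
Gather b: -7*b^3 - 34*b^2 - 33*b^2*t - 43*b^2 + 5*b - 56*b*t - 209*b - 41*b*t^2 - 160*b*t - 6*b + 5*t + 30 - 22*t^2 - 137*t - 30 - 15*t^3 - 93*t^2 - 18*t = -7*b^3 + b^2*(-33*t - 77) + b*(-41*t^2 - 216*t - 210) - 15*t^3 - 115*t^2 - 150*t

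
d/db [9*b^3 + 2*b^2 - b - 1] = 27*b^2 + 4*b - 1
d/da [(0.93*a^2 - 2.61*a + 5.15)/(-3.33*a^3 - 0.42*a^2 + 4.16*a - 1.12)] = (3.0969*a^4 - 17.3826*a^3 + 54.2211*a^2 + 2.2428*a - 18.5008)/(11.0889*a^6 + 2.7972*a^5 - 27.5292*a^4 + 3.9648*a^3 + 18.2464*a^2 - 9.3184*a + 1.2544)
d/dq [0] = 0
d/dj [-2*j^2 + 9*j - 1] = 9 - 4*j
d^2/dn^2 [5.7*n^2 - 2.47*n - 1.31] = 11.4000000000000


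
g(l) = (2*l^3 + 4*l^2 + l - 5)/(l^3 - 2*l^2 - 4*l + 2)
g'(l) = (-3*l^2 + 4*l + 4)*(2*l^3 + 4*l^2 + l - 5)/(l^3 - 2*l^2 - 4*l + 2)^2 + (6*l^2 + 8*l + 1)/(l^3 - 2*l^2 - 4*l + 2)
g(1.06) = -0.89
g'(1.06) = -3.61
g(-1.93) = 1.30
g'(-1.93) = 2.34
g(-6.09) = 1.15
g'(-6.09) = -0.09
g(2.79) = -24.04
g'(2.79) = -88.67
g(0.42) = -90.25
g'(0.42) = -11127.67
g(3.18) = 84.89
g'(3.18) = -881.47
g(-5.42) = 1.09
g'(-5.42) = -0.10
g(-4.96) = 1.04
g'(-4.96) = -0.10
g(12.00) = 2.90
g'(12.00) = -0.10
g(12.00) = 2.90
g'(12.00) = -0.10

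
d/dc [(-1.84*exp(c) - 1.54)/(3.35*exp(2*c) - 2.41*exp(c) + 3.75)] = (6.164*exp(2*c) + 10.318*exp(c) - 10.6114)*exp(c)/(11.2225*exp(4*c) - 16.147*exp(3*c) + 30.9331*exp(2*c) - 18.075*exp(c) + 14.0625)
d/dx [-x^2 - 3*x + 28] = -2*x - 3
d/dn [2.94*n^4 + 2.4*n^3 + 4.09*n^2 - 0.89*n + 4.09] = 11.76*n^3 + 7.2*n^2 + 8.18*n - 0.89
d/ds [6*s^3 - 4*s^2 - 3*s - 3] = 18*s^2 - 8*s - 3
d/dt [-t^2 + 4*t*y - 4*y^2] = -2*t + 4*y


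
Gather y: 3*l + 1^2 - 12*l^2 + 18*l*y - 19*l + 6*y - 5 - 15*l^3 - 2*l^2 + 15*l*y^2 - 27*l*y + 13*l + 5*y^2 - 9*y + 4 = -15*l^3 - 14*l^2 - 3*l + y^2*(15*l + 5) + y*(-9*l - 3)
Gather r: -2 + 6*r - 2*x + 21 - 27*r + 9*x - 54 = -21*r + 7*x - 35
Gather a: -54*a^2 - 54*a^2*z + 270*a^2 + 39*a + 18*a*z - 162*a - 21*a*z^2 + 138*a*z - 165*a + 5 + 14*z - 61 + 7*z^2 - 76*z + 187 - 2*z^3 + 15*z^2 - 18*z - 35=a^2*(216 - 54*z) + a*(-21*z^2 + 156*z - 288) - 2*z^3 + 22*z^2 - 80*z + 96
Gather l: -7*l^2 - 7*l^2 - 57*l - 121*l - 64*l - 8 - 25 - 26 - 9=-14*l^2 - 242*l - 68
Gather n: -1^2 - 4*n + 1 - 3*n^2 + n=-3*n^2 - 3*n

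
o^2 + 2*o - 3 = (o - 1)*(o + 3)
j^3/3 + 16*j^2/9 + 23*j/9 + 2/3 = (j/3 + 1)*(j + 1/3)*(j + 2)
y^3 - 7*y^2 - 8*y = y*(y - 8)*(y + 1)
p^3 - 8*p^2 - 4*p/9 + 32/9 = (p - 8)*(p - 2/3)*(p + 2/3)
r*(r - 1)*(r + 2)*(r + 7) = r^4 + 8*r^3 + 5*r^2 - 14*r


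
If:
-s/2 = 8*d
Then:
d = -s/16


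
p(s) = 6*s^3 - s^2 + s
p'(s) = 18*s^2 - 2*s + 1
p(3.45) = 237.93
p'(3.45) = 208.34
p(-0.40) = -0.94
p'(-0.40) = 4.68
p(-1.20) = -13.01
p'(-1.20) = 29.32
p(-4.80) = -691.39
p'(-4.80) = 425.32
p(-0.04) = -0.04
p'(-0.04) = 1.11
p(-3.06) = -184.34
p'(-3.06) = 175.66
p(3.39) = 225.65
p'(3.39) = 201.08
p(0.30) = 0.37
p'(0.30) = 2.02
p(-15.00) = -20490.00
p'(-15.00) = 4081.00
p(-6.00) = -1338.00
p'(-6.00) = 661.00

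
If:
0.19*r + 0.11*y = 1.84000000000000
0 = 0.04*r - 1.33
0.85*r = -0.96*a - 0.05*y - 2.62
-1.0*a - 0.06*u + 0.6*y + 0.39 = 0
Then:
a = -30.05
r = 33.25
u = 100.28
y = -40.70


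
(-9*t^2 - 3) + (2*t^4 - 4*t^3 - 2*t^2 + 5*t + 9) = 2*t^4 - 4*t^3 - 11*t^2 + 5*t + 6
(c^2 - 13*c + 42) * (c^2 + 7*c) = c^4 - 6*c^3 - 49*c^2 + 294*c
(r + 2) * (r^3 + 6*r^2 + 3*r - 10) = r^4 + 8*r^3 + 15*r^2 - 4*r - 20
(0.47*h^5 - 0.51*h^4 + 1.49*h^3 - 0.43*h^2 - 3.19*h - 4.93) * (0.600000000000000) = 0.282*h^5 - 0.306*h^4 + 0.894*h^3 - 0.258*h^2 - 1.914*h - 2.958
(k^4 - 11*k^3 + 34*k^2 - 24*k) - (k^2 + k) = k^4 - 11*k^3 + 33*k^2 - 25*k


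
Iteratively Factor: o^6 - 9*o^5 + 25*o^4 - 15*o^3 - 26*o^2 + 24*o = (o + 1)*(o^5 - 10*o^4 + 35*o^3 - 50*o^2 + 24*o) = (o - 1)*(o + 1)*(o^4 - 9*o^3 + 26*o^2 - 24*o) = o*(o - 1)*(o + 1)*(o^3 - 9*o^2 + 26*o - 24) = o*(o - 3)*(o - 1)*(o + 1)*(o^2 - 6*o + 8) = o*(o - 4)*(o - 3)*(o - 1)*(o + 1)*(o - 2)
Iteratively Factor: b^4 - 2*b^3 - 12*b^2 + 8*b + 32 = (b + 2)*(b^3 - 4*b^2 - 4*b + 16) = (b + 2)^2*(b^2 - 6*b + 8) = (b - 4)*(b + 2)^2*(b - 2)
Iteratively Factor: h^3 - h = (h + 1)*(h^2 - h) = h*(h + 1)*(h - 1)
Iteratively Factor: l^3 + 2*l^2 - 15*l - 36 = (l - 4)*(l^2 + 6*l + 9) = (l - 4)*(l + 3)*(l + 3)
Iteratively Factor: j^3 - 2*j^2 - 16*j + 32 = (j - 4)*(j^2 + 2*j - 8) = (j - 4)*(j + 4)*(j - 2)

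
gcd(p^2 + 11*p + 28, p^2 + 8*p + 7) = p + 7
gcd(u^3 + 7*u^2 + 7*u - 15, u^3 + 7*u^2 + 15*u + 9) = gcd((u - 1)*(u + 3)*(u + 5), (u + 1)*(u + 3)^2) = u + 3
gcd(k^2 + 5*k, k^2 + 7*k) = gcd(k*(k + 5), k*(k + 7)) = k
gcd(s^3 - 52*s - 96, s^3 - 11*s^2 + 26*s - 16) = s - 8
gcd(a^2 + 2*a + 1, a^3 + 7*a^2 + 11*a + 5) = a^2 + 2*a + 1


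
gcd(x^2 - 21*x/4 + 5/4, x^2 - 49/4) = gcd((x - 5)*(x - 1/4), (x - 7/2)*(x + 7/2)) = 1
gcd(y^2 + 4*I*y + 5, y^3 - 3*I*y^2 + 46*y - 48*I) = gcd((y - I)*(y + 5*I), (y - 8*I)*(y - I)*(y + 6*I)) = y - I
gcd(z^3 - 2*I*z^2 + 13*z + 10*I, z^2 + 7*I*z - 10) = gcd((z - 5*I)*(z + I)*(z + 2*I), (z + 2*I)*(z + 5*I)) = z + 2*I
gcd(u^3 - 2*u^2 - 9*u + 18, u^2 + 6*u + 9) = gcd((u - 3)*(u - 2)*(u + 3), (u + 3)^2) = u + 3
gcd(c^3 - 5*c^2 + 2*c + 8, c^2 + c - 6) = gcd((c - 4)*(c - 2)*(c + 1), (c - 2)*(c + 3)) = c - 2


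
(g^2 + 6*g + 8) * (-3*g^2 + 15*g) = -3*g^4 - 3*g^3 + 66*g^2 + 120*g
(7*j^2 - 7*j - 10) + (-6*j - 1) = 7*j^2 - 13*j - 11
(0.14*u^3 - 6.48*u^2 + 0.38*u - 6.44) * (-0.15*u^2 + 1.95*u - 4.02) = -0.021*u^5 + 1.245*u^4 - 13.2558*u^3 + 27.7566*u^2 - 14.0856*u + 25.8888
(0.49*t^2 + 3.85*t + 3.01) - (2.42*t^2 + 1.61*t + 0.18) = -1.93*t^2 + 2.24*t + 2.83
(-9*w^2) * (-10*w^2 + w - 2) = 90*w^4 - 9*w^3 + 18*w^2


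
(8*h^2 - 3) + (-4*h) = 8*h^2 - 4*h - 3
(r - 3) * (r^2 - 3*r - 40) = r^3 - 6*r^2 - 31*r + 120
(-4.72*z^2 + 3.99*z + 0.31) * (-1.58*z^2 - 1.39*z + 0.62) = 7.4576*z^4 + 0.256599999999999*z^3 - 8.9623*z^2 + 2.0429*z + 0.1922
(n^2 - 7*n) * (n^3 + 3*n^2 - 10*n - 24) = n^5 - 4*n^4 - 31*n^3 + 46*n^2 + 168*n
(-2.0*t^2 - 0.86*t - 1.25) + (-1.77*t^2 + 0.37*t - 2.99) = -3.77*t^2 - 0.49*t - 4.24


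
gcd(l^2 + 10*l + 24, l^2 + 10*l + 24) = l^2 + 10*l + 24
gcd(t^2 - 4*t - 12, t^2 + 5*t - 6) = 1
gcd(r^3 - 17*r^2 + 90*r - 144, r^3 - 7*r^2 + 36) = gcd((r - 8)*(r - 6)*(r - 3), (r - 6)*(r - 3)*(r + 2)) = r^2 - 9*r + 18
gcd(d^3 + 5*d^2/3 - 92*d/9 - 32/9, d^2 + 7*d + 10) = 1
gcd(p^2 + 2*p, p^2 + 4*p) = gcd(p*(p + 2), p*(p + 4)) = p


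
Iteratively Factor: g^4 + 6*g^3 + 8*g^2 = (g + 4)*(g^3 + 2*g^2) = g*(g + 4)*(g^2 + 2*g) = g^2*(g + 4)*(g + 2)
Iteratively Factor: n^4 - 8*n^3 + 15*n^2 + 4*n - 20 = (n - 2)*(n^3 - 6*n^2 + 3*n + 10) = (n - 5)*(n - 2)*(n^2 - n - 2) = (n - 5)*(n - 2)*(n + 1)*(n - 2)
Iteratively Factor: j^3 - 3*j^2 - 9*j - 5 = (j + 1)*(j^2 - 4*j - 5) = (j + 1)^2*(j - 5)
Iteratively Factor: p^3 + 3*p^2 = (p)*(p^2 + 3*p) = p*(p + 3)*(p)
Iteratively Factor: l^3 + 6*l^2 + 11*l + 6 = (l + 1)*(l^2 + 5*l + 6) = (l + 1)*(l + 2)*(l + 3)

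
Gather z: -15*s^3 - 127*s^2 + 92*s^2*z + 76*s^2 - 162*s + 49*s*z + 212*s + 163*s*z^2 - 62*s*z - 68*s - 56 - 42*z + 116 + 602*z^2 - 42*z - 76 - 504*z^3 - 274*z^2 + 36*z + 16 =-15*s^3 - 51*s^2 - 18*s - 504*z^3 + z^2*(163*s + 328) + z*(92*s^2 - 13*s - 48)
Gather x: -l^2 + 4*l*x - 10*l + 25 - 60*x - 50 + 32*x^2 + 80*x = -l^2 - 10*l + 32*x^2 + x*(4*l + 20) - 25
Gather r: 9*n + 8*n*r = 8*n*r + 9*n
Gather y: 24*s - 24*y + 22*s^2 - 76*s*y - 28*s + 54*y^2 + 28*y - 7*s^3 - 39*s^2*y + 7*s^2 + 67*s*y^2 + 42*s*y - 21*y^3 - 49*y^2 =-7*s^3 + 29*s^2 - 4*s - 21*y^3 + y^2*(67*s + 5) + y*(-39*s^2 - 34*s + 4)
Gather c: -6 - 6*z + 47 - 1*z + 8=49 - 7*z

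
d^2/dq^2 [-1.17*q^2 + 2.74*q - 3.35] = -2.34000000000000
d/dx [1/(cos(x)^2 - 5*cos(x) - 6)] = (2*cos(x) - 5)*sin(x)/(sin(x)^2 + 5*cos(x) + 5)^2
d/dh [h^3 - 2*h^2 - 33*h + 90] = 3*h^2 - 4*h - 33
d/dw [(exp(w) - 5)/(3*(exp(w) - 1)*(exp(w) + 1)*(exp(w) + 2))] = (-2*exp(3*w) + 13*exp(2*w) + 20*exp(w) - 7)*exp(w)/(3*(exp(6*w) + 4*exp(5*w) + 2*exp(4*w) - 8*exp(3*w) - 7*exp(2*w) + 4*exp(w) + 4))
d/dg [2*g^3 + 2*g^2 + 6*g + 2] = 6*g^2 + 4*g + 6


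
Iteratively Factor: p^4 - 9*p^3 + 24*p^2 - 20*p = (p - 2)*(p^3 - 7*p^2 + 10*p) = p*(p - 2)*(p^2 - 7*p + 10) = p*(p - 2)^2*(p - 5)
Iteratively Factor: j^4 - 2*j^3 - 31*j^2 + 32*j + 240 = (j - 5)*(j^3 + 3*j^2 - 16*j - 48) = (j - 5)*(j + 4)*(j^2 - j - 12) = (j - 5)*(j + 3)*(j + 4)*(j - 4)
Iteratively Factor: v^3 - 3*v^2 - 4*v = (v + 1)*(v^2 - 4*v) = (v - 4)*(v + 1)*(v)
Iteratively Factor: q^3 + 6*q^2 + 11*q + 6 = (q + 2)*(q^2 + 4*q + 3) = (q + 1)*(q + 2)*(q + 3)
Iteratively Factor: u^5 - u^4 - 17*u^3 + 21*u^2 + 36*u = (u - 3)*(u^4 + 2*u^3 - 11*u^2 - 12*u) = (u - 3)^2*(u^3 + 5*u^2 + 4*u) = u*(u - 3)^2*(u^2 + 5*u + 4) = u*(u - 3)^2*(u + 4)*(u + 1)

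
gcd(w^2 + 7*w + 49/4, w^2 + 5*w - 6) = 1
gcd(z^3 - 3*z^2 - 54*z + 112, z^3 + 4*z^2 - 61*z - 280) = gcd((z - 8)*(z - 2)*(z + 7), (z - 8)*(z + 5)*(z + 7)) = z^2 - z - 56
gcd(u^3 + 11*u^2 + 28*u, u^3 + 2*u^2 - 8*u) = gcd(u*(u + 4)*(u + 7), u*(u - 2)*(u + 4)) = u^2 + 4*u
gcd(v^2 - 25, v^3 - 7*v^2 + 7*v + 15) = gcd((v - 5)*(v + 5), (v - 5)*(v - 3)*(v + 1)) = v - 5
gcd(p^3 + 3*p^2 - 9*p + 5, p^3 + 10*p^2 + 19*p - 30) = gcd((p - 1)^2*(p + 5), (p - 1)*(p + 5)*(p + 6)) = p^2 + 4*p - 5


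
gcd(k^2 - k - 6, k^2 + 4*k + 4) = k + 2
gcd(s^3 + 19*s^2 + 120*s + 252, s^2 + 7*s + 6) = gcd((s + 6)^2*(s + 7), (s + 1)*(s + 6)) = s + 6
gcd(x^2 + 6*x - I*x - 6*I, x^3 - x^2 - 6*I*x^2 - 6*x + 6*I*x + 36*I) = 1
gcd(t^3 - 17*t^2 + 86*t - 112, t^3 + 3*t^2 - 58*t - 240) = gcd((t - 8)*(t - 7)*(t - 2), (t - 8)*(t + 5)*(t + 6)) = t - 8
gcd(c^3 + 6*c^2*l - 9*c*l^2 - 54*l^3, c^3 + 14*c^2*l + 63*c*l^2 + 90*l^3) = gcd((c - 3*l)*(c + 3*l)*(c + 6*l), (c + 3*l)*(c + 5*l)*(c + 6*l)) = c^2 + 9*c*l + 18*l^2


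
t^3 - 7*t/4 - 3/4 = (t - 3/2)*(t + 1/2)*(t + 1)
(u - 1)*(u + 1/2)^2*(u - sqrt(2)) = u^4 - sqrt(2)*u^3 - 3*u^2/4 - u/4 + 3*sqrt(2)*u/4 + sqrt(2)/4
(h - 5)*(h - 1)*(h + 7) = h^3 + h^2 - 37*h + 35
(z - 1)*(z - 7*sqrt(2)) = z^2 - 7*sqrt(2)*z - z + 7*sqrt(2)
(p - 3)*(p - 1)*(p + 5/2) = p^3 - 3*p^2/2 - 7*p + 15/2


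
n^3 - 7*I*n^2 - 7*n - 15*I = (n - 5*I)*(n - 3*I)*(n + I)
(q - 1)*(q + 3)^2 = q^3 + 5*q^2 + 3*q - 9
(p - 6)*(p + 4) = p^2 - 2*p - 24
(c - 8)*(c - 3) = c^2 - 11*c + 24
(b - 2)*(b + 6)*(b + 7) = b^3 + 11*b^2 + 16*b - 84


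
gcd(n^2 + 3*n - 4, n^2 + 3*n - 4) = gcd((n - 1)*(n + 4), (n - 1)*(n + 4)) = n^2 + 3*n - 4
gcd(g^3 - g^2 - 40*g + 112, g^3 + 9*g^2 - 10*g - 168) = g^2 + 3*g - 28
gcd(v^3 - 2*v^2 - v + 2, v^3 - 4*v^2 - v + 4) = v^2 - 1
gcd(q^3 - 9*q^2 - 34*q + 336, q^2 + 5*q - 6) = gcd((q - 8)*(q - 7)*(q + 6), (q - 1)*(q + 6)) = q + 6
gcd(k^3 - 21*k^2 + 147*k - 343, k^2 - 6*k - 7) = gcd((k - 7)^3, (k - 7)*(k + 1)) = k - 7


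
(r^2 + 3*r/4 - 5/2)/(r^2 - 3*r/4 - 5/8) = 2*(r + 2)/(2*r + 1)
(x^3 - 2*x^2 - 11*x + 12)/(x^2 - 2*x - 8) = (x^2 + 2*x - 3)/(x + 2)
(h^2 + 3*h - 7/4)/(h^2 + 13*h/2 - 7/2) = (h + 7/2)/(h + 7)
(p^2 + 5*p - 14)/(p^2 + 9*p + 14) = (p - 2)/(p + 2)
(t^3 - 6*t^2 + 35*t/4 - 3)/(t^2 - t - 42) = (-t^3 + 6*t^2 - 35*t/4 + 3)/(-t^2 + t + 42)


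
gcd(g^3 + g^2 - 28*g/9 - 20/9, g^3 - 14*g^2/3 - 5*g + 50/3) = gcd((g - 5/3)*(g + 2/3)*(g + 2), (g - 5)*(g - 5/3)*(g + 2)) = g^2 + g/3 - 10/3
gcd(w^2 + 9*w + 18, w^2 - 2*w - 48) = w + 6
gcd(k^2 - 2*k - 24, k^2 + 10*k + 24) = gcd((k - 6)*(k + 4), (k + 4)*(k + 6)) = k + 4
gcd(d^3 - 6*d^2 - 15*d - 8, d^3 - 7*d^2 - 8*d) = d^2 - 7*d - 8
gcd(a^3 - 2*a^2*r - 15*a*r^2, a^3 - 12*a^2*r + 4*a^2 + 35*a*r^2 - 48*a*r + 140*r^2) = -a + 5*r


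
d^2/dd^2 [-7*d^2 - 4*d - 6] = -14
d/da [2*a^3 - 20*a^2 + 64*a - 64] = 6*a^2 - 40*a + 64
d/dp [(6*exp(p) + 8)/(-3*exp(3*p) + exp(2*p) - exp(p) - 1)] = 2*((3*exp(p) + 4)*(9*exp(2*p) - 2*exp(p) + 1) - 9*exp(3*p) + 3*exp(2*p) - 3*exp(p) - 3)*exp(p)/(3*exp(3*p) - exp(2*p) + exp(p) + 1)^2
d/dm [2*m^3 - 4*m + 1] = 6*m^2 - 4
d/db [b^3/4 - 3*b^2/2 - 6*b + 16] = 3*b^2/4 - 3*b - 6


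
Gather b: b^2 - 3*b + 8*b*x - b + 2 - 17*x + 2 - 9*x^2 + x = b^2 + b*(8*x - 4) - 9*x^2 - 16*x + 4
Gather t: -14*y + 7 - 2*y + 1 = 8 - 16*y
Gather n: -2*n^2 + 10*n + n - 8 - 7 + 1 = -2*n^2 + 11*n - 14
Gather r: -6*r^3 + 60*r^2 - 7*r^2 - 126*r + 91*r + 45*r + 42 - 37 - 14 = -6*r^3 + 53*r^2 + 10*r - 9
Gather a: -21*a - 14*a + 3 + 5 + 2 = 10 - 35*a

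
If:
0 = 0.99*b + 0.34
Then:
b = -0.34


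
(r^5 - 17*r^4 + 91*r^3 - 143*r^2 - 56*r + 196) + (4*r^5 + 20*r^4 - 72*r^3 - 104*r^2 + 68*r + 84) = 5*r^5 + 3*r^4 + 19*r^3 - 247*r^2 + 12*r + 280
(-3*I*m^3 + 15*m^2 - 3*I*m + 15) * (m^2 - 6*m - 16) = -3*I*m^5 + 15*m^4 + 18*I*m^4 - 90*m^3 + 45*I*m^3 - 225*m^2 + 18*I*m^2 - 90*m + 48*I*m - 240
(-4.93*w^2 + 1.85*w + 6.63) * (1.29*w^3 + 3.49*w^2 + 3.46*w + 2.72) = -6.3597*w^5 - 14.8192*w^4 - 2.0486*w^3 + 16.1301*w^2 + 27.9718*w + 18.0336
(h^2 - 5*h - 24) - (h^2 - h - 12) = -4*h - 12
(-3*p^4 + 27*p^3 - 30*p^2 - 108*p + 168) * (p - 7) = -3*p^5 + 48*p^4 - 219*p^3 + 102*p^2 + 924*p - 1176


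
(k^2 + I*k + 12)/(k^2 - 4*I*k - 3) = (k + 4*I)/(k - I)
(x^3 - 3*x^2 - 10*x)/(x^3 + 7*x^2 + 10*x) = (x - 5)/(x + 5)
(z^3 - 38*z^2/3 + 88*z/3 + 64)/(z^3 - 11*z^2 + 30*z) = (3*z^2 - 20*z - 32)/(3*z*(z - 5))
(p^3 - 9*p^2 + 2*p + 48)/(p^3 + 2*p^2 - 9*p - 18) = (p - 8)/(p + 3)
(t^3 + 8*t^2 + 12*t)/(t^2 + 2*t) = t + 6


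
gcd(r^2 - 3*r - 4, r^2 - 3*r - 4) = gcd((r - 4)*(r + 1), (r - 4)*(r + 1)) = r^2 - 3*r - 4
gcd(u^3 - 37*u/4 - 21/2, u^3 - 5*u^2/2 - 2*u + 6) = u + 3/2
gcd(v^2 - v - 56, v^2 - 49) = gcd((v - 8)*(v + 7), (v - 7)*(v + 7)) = v + 7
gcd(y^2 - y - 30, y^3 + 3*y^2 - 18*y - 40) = y + 5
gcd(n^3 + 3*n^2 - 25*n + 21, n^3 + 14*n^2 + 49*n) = n + 7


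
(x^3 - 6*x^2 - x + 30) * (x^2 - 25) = x^5 - 6*x^4 - 26*x^3 + 180*x^2 + 25*x - 750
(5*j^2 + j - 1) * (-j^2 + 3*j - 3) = -5*j^4 + 14*j^3 - 11*j^2 - 6*j + 3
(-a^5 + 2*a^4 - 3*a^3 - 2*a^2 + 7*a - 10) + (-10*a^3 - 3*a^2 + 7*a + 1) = -a^5 + 2*a^4 - 13*a^3 - 5*a^2 + 14*a - 9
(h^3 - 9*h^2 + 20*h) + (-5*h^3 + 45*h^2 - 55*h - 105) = -4*h^3 + 36*h^2 - 35*h - 105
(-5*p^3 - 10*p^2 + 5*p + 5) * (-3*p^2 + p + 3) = 15*p^5 + 25*p^4 - 40*p^3 - 40*p^2 + 20*p + 15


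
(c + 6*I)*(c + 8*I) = c^2 + 14*I*c - 48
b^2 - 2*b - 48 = (b - 8)*(b + 6)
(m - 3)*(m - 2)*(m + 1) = m^3 - 4*m^2 + m + 6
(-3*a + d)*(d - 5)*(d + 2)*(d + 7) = -3*a*d^3 - 12*a*d^2 + 93*a*d + 210*a + d^4 + 4*d^3 - 31*d^2 - 70*d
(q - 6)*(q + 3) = q^2 - 3*q - 18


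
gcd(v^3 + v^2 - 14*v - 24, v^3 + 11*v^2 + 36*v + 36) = v^2 + 5*v + 6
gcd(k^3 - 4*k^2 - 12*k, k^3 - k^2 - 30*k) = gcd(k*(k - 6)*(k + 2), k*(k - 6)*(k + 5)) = k^2 - 6*k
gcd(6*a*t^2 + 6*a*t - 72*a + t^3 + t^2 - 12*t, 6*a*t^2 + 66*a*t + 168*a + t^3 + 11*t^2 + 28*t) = 6*a*t + 24*a + t^2 + 4*t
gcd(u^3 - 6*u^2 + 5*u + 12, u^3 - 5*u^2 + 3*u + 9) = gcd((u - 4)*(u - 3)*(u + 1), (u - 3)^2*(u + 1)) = u^2 - 2*u - 3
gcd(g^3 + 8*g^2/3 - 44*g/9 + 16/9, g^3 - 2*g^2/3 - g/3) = 1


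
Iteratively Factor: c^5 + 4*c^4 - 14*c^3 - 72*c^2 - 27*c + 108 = (c + 3)*(c^4 + c^3 - 17*c^2 - 21*c + 36) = (c - 4)*(c + 3)*(c^3 + 5*c^2 + 3*c - 9) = (c - 4)*(c - 1)*(c + 3)*(c^2 + 6*c + 9) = (c - 4)*(c - 1)*(c + 3)^2*(c + 3)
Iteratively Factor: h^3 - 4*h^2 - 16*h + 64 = (h - 4)*(h^2 - 16) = (h - 4)^2*(h + 4)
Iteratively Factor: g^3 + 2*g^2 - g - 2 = (g + 2)*(g^2 - 1) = (g + 1)*(g + 2)*(g - 1)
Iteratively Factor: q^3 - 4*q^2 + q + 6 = (q - 2)*(q^2 - 2*q - 3) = (q - 2)*(q + 1)*(q - 3)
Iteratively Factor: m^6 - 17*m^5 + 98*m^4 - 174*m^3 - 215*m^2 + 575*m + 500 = (m + 1)*(m^5 - 18*m^4 + 116*m^3 - 290*m^2 + 75*m + 500) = (m - 4)*(m + 1)*(m^4 - 14*m^3 + 60*m^2 - 50*m - 125) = (m - 5)*(m - 4)*(m + 1)*(m^3 - 9*m^2 + 15*m + 25) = (m - 5)*(m - 4)*(m + 1)^2*(m^2 - 10*m + 25) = (m - 5)^2*(m - 4)*(m + 1)^2*(m - 5)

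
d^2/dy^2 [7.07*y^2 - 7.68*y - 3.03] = 14.1400000000000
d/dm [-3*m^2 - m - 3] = -6*m - 1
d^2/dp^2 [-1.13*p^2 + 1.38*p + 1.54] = -2.26000000000000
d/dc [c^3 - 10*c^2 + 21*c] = 3*c^2 - 20*c + 21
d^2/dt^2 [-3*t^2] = -6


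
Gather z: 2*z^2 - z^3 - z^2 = -z^3 + z^2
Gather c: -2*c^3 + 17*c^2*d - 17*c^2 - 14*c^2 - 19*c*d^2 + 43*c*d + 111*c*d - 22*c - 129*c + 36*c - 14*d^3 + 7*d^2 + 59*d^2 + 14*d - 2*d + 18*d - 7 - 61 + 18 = -2*c^3 + c^2*(17*d - 31) + c*(-19*d^2 + 154*d - 115) - 14*d^3 + 66*d^2 + 30*d - 50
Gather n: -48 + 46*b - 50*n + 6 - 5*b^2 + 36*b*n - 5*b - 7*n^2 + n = -5*b^2 + 41*b - 7*n^2 + n*(36*b - 49) - 42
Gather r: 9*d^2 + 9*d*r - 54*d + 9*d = 9*d^2 + 9*d*r - 45*d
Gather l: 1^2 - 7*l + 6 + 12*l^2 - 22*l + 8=12*l^2 - 29*l + 15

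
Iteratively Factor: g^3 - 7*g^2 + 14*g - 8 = (g - 1)*(g^2 - 6*g + 8) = (g - 2)*(g - 1)*(g - 4)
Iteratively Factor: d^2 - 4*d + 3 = (d - 3)*(d - 1)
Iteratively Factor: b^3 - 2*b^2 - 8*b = (b - 4)*(b^2 + 2*b) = (b - 4)*(b + 2)*(b)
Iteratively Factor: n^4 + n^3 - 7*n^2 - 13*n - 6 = (n + 1)*(n^3 - 7*n - 6) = (n + 1)^2*(n^2 - n - 6) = (n - 3)*(n + 1)^2*(n + 2)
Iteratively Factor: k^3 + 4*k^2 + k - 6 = (k + 2)*(k^2 + 2*k - 3) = (k + 2)*(k + 3)*(k - 1)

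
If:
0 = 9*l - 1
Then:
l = 1/9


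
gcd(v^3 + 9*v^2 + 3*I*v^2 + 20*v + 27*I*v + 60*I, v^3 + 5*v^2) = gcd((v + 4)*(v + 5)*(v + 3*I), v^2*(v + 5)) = v + 5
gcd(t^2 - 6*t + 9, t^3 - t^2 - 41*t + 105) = t - 3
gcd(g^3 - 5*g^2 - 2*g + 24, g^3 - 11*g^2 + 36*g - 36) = g - 3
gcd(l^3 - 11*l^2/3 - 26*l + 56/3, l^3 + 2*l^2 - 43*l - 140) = l^2 - 3*l - 28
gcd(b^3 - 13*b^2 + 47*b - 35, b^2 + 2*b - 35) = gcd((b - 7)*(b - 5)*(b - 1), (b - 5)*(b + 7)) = b - 5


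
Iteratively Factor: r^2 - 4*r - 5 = (r - 5)*(r + 1)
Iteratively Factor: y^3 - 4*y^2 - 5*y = (y - 5)*(y^2 + y) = y*(y - 5)*(y + 1)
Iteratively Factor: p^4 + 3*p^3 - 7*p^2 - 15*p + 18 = (p + 3)*(p^3 - 7*p + 6) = (p - 2)*(p + 3)*(p^2 + 2*p - 3) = (p - 2)*(p + 3)^2*(p - 1)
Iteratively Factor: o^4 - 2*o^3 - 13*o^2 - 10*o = (o + 2)*(o^3 - 4*o^2 - 5*o) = (o + 1)*(o + 2)*(o^2 - 5*o) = (o - 5)*(o + 1)*(o + 2)*(o)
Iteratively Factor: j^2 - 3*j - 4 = (j - 4)*(j + 1)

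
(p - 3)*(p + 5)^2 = p^3 + 7*p^2 - 5*p - 75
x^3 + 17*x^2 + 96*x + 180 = (x + 5)*(x + 6)^2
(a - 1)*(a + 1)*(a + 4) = a^3 + 4*a^2 - a - 4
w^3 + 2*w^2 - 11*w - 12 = (w - 3)*(w + 1)*(w + 4)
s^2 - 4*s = s*(s - 4)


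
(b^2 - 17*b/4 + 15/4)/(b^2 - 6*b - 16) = (-4*b^2 + 17*b - 15)/(4*(-b^2 + 6*b + 16))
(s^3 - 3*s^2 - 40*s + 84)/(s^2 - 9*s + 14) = s + 6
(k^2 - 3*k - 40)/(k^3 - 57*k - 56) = (k + 5)/(k^2 + 8*k + 7)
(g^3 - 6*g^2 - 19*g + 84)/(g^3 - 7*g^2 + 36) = (g^2 - 3*g - 28)/(g^2 - 4*g - 12)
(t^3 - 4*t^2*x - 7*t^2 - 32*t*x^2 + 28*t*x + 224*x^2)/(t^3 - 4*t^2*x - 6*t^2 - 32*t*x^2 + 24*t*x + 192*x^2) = (t - 7)/(t - 6)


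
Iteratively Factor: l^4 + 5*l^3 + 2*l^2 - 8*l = (l + 4)*(l^3 + l^2 - 2*l) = (l - 1)*(l + 4)*(l^2 + 2*l) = (l - 1)*(l + 2)*(l + 4)*(l)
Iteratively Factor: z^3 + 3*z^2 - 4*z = (z + 4)*(z^2 - z) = z*(z + 4)*(z - 1)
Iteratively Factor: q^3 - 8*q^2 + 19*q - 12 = (q - 3)*(q^2 - 5*q + 4) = (q - 3)*(q - 1)*(q - 4)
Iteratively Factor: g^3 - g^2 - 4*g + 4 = (g + 2)*(g^2 - 3*g + 2) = (g - 2)*(g + 2)*(g - 1)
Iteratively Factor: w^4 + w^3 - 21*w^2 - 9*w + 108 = (w - 3)*(w^3 + 4*w^2 - 9*w - 36) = (w - 3)^2*(w^2 + 7*w + 12) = (w - 3)^2*(w + 3)*(w + 4)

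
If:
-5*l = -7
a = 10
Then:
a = 10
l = 7/5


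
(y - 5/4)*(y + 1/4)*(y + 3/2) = y^3 + y^2/2 - 29*y/16 - 15/32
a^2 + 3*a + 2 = (a + 1)*(a + 2)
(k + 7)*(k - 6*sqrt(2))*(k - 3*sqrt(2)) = k^3 - 9*sqrt(2)*k^2 + 7*k^2 - 63*sqrt(2)*k + 36*k + 252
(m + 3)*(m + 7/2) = m^2 + 13*m/2 + 21/2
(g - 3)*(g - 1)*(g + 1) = g^3 - 3*g^2 - g + 3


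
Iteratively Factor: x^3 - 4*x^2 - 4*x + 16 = (x - 4)*(x^2 - 4) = (x - 4)*(x + 2)*(x - 2)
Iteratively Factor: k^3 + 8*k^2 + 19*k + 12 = (k + 1)*(k^2 + 7*k + 12) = (k + 1)*(k + 3)*(k + 4)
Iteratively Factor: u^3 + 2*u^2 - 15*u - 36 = (u + 3)*(u^2 - u - 12) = (u + 3)^2*(u - 4)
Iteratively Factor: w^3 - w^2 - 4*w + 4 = (w - 2)*(w^2 + w - 2) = (w - 2)*(w - 1)*(w + 2)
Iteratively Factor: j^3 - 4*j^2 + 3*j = (j - 1)*(j^2 - 3*j) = j*(j - 1)*(j - 3)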